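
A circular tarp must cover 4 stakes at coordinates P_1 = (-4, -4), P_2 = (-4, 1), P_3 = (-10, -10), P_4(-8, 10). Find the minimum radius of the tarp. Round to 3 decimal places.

10.050

The farthest pair is P_3–P_4 with squared distance 404. The circle on this segment as diameter has centre (-9, 0) and r² = 404/4 = 101.
Check P_1: distance² to centre = 41 ≤ 101, so it lies inside.
All remaining points lie in this disk, and no smaller disk contains both endpoints, so this is the minimum enclosing circle.
r = √101 ≈ 10.050.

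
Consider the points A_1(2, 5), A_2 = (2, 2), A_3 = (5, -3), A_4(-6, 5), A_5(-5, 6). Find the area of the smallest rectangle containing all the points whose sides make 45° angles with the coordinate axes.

76

In coordinates u = x + y, v = x − y the rectangle is axis-aligned; the map (x,y)→(u,v) scales areas by 2.
u-values: 7, 4, 2, -1, 1; range = 7 − (-1) = 8.
v-values: -3, 0, 8, -11, -11; range = 8 − (-11) = 19.
Area = (8 × 19) / 2 = 76.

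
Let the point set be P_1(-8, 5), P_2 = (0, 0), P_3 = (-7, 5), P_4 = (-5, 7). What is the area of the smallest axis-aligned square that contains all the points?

The bounding box has width 8 and height 7.
An axis-aligned square enclosing the set must have side ≥ max(width, height).
So the minimum side is max(8, 7) = 8.
Area = 8² = 64.

64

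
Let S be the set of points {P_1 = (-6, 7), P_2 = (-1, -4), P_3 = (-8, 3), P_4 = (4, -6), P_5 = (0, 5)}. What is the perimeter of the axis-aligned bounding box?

50

Width = max x − min x = 4 − (-8) = 12.
Height = max y − min y = 7 − (-6) = 13.
Perimeter = 2(12 + 13) = 50.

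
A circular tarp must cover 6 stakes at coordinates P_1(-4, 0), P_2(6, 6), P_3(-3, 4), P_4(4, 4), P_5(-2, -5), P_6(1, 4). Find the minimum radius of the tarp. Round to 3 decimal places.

By Welzl's lemma the MEC is supported by two points (diametrically opposite) or three points (on a circumcircle).
The farthest pair is P_2–P_5 with squared distance 185. The circle on this segment as diameter has centre (2, 0.5) and r² = 185/4 = 46.25.
Check P_1: distance² to centre = 36.25 ≤ 46.25, so it lies inside.
All remaining points lie in this disk, and no smaller disk contains both endpoints, so this is the minimum enclosing circle.
r = √(46.25) ≈ 6.801.

6.801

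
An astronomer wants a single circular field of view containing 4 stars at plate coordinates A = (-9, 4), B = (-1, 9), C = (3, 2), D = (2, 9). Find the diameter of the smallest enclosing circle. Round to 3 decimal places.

The minimum enclosing circle of a finite set is fixed by two of the points (as a diameter) or three (as a circumcircle).
The minimum enclosing circle is determined by three boundary points: A, C, D.
Their circumcentre is (-111/41, 195/41) with r² = 67525/1681.
The farthest remaining point B is at distance² 35176/1681 ≤ 67525/1681.
Diameter = 2r = 2√(67525/1681) ≈ 12.676.

12.676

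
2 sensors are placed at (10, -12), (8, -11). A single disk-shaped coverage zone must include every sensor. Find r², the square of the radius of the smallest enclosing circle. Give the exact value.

1.25

The smallest circle enclosing two points has them as diameter endpoints.
Centre = midpoint = (9, -11.5); r² = |(10, -12)−(8, -11)|²/4 = 5/4 = 1.25.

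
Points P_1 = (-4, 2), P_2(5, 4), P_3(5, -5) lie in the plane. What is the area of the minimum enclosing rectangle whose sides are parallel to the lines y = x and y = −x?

In coordinates u = x + y, v = x − y the rectangle is axis-aligned; the map (x,y)→(u,v) scales areas by 2.
u-values: -2, 9, 0; range = 9 − (-2) = 11.
v-values: -6, 1, 10; range = 10 − (-6) = 16.
Area = (11 × 16) / 2 = 88.

88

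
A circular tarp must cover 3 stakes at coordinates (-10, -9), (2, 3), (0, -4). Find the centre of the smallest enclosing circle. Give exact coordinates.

Call the three points A, B, C in the order given.
Side lengths²: AB² = 288, AC² = 125, BC² = 53.
Since AB² = 288 ≥ 125 + 53 = 178, the angle opposite AB is not acute, so the smallest enclosing circle has AB as diameter.
Centre = midpoint of AB = (-4, -3), r² = 288/4 = 72.
Centre = (-4, -3).

(-4, -3)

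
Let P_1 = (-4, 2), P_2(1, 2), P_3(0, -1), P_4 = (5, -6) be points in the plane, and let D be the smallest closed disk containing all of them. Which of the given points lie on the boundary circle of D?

P_1, P_4

The farthest pair is P_1–P_4 with squared distance 145. The circle on this segment as diameter has centre (0.5, -2) and r² = 145/4 = 36.25.
Check P_2: distance² to centre = 16.25 ≤ 36.25, so it lies inside.
All remaining points lie in this disk, and no smaller disk contains both endpoints, so this is the minimum enclosing circle.
The points at distance exactly r from the centre are P_1, P_4 — 2 points.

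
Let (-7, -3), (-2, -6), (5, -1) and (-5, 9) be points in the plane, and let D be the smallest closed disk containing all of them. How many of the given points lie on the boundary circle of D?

3

A smallest enclosing disk is always determined by at most three of the input points on its boundary.
The minimum enclosing circle is determined by three boundary points: (-2, -6), (5, -1), (-5, 9).
Their circumcentre is (-2.25, 1.75) with r² = 60.125.
The farthest remaining point (-7, -3) is at distance² 45.125 ≤ 60.125.
The points at distance exactly r from the centre are (-2, -6), (5, -1), (-5, 9) — 3 points.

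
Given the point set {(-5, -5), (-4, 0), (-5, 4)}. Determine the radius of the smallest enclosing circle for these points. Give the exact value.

4.5

Call the three points A, B, C in the order given.
Side lengths²: AB² = 26, AC² = 81, BC² = 17.
Since AC² = 81 ≥ 26 + 17 = 43, the angle opposite AC is not acute, so the smallest enclosing circle has AC as diameter.
Centre = midpoint of AC = (-5, -0.5), r² = 81/4 = 20.25.
r = √(20.25) = 4.5.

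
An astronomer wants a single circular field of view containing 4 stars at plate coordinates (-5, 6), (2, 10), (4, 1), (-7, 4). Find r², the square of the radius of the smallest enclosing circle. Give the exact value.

71825/1922

The minimum enclosing circle is determined by three boundary points: (2, 10), (4, 1), (-7, 4).
Their circumcentre is (-57/62, 287/62) with r² = 71825/1922.
The farthest remaining point (-5, 6) is at distance² 35617/1922 ≤ 71825/1922.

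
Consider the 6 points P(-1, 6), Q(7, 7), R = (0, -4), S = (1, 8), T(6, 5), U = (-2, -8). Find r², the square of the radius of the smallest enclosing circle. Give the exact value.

A smallest enclosing disk is always determined by at most three of the input points on its boundary.
The farthest pair is Q–U with squared distance 306. The circle on this segment as diameter has centre (2.5, -0.5) and r² = 306/4 = 76.5.
Check P: distance² to centre = 54.5 ≤ 76.5, so it lies inside.
All remaining points lie in this disk, and no smaller disk contains both endpoints, so this is the minimum enclosing circle.

76.5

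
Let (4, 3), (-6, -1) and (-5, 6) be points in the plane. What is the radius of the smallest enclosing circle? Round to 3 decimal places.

5.473

Call the three points A, B, C in the order given.
Side lengths²: AB² = 116, AC² = 90, BC² = 50.
Since AB² = 116 < 90 + 50 = 140, the triangle is acute, so the smallest enclosing circle is the circumcircle.
Circumcentre = (-15/11, 21/11), r² = 3625/121.
r = √(3625/121) ≈ 5.473.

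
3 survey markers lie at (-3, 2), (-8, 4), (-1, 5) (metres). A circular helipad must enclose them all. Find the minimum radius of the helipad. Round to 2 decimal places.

Call the three points A, B, C in the order given.
Side lengths²: AB² = 29, AC² = 13, BC² = 50.
Since BC² = 50 ≥ 29 + 13 = 42, the angle opposite BC is not acute, so the smallest enclosing circle has BC as diameter.
Centre = midpoint of BC = (-4.5, 4.5), r² = 50/4 = 12.5.
r = √(12.5) ≈ 3.54.

3.54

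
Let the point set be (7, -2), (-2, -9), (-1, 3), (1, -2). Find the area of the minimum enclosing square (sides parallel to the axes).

144

The bounding box has width 9 and height 12.
An axis-aligned square enclosing the set must have side ≥ max(width, height).
So the minimum side is max(9, 12) = 12.
Area = 12² = 144.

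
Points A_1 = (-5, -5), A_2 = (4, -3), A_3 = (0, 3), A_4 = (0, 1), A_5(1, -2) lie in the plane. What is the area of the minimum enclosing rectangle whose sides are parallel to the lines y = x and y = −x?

65

In coordinates u = x + y, v = x − y the rectangle is axis-aligned; the map (x,y)→(u,v) scales areas by 2.
u-values: -10, 1, 3, 1, -1; range = 3 − (-10) = 13.
v-values: 0, 7, -3, -1, 3; range = 7 − (-3) = 10.
Area = (13 × 10) / 2 = 65.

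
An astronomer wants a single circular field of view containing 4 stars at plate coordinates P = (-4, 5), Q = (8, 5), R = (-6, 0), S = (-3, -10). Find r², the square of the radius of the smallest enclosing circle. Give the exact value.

By Welzl's lemma the MEC is supported by two points (diametrically opposite) or three points (on a circumcircle).
The minimum enclosing circle is determined by three boundary points: P, Q, S.
Their circumcentre is (2, -32/15) with r² = 19549/225.
The farthest remaining point R is at distance² 15424/225 ≤ 19549/225.

19549/225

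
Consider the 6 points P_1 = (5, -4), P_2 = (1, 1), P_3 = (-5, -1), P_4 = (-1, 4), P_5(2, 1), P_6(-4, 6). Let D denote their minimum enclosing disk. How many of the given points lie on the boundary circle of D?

The farthest pair is P_1–P_6 with squared distance 181. The circle on this segment as diameter has centre (0.5, 1) and r² = 181/4 = 45.25.
Check P_2: distance² to centre = 0.25 ≤ 45.25, so it lies inside.
All remaining points lie in this disk, and no smaller disk contains both endpoints, so this is the minimum enclosing circle.
The points at distance exactly r from the centre are P_1, P_6 — 2 points.

2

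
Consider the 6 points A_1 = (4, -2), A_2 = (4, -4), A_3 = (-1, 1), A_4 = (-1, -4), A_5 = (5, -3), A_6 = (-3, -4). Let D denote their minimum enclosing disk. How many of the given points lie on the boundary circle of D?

3

The minimum enclosing circle of a finite set is fixed by two of the points (as a diameter) or three (as a circumcircle).
The minimum enclosing circle is determined by three boundary points: A_3, A_5, A_6.
Their circumcentre is (17/19, -101/38) with r² = 24505/1444.
The farthest remaining point A_2 is at distance² 16525/1444 ≤ 24505/1444.
The points at distance exactly r from the centre are A_3, A_5, A_6 — 3 points.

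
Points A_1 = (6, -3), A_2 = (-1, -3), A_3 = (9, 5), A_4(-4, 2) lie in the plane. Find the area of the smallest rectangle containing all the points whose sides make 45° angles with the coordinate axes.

135

In coordinates u = x + y, v = x − y the rectangle is axis-aligned; the map (x,y)→(u,v) scales areas by 2.
u-values: 3, -4, 14, -2; range = 14 − (-4) = 18.
v-values: 9, 2, 4, -6; range = 9 − (-6) = 15.
Area = (18 × 15) / 2 = 135.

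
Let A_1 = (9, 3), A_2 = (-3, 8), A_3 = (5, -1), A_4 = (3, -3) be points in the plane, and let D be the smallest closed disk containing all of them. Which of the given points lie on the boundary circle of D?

A_1, A_2, A_4

The minimum enclosing circle of a finite set is fixed by two of the points (as a diameter) or three (as a circumcircle).
The minimum enclosing circle is determined by three boundary points: A_1, A_2, A_4.
Their circumcentre is (77/34, 127/34) with r² = 26533/578.
The farthest remaining point A_3 is at distance² 17285/578 ≤ 26533/578.
The points at distance exactly r from the centre are A_1, A_2, A_4 — 3 points.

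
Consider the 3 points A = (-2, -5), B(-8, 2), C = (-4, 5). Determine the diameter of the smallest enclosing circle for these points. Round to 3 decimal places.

Side lengths²: AB² = 85, AC² = 104, BC² = 25.
Since AC² = 104 < 85 + 25 = 110, the triangle is acute, so the smallest enclosing circle is the circumcircle.
Circumcentre = (-153/46, -3/46), r² = 27625/1058.
Diameter = 2r = 2√(27625/1058) ≈ 10.220.

10.220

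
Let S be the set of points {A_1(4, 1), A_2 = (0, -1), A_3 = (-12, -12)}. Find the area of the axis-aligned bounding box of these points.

208

x ranges over [-12, 4], width 16.
y ranges over [-12, 1], height 13.
Area = 16 × 13 = 208.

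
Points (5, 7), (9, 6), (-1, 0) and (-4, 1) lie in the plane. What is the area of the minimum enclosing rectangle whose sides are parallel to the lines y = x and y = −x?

In coordinates u = x + y, v = x − y the rectangle is axis-aligned; the map (x,y)→(u,v) scales areas by 2.
u-values: 12, 15, -1, -3; range = 15 − (-3) = 18.
v-values: -2, 3, -1, -5; range = 3 − (-5) = 8.
Area = (18 × 8) / 2 = 72.

72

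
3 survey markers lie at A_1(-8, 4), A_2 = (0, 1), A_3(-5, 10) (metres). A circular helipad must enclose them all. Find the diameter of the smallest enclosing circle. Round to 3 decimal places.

Side lengths²: A_1A_2² = 73, A_1A_3² = 45, A_2A_3² = 106.
Since A_2A_3² = 106 < 73 + 45 = 118, the triangle is acute, so the smallest enclosing circle is the circumcircle.
Circumcentre = (-113/38, 199/38), r² = 19345/722.
Diameter = 2r = 2√(19345/722) ≈ 10.353.

10.353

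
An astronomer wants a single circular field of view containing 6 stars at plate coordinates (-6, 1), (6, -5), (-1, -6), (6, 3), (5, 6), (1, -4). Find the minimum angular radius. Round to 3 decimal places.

7.105

The minimum enclosing circle of a finite set is fixed by two of the points (as a diameter) or three (as a circumcircle).
The minimum enclosing circle is determined by three boundary points: (-6, 1), (6, -5), (5, 6).
Their circumcentre is (22/21, 2/21) with r² = 22265/441.
The farthest remaining point (-1, -6) is at distance² 18233/441 ≤ 22265/441.
r = √(22265/441) ≈ 7.105.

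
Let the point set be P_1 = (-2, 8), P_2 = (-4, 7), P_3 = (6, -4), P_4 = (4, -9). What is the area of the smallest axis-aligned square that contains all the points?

The bounding box has width 10 and height 17.
An axis-aligned square enclosing the set must have side ≥ max(width, height).
So the minimum side is max(10, 17) = 17.
Area = 17² = 289.

289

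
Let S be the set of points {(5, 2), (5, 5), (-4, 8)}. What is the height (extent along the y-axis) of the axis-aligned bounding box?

max y = 8, min y = 2, so height = 6.

6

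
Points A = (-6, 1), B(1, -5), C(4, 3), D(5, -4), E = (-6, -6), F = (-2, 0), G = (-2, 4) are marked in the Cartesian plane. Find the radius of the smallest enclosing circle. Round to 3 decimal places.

The minimum enclosing circle of a finite set is fixed by two of the points (as a diameter) or three (as a circumcircle).
The farthest pair is C–E with squared distance 181. The circle on this segment as diameter has centre (-1, -1.5) and r² = 181/4 = 45.25.
Check A: distance² to centre = 31.25 ≤ 45.25, so it lies inside.
All remaining points lie in this disk, and no smaller disk contains both endpoints, so this is the minimum enclosing circle.
r = √(45.25) ≈ 6.727.

6.727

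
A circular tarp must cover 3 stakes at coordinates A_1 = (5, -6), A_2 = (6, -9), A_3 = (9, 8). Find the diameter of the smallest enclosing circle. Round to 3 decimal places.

Side lengths²: A_1A_2² = 10, A_1A_3² = 212, A_2A_3² = 298.
Since A_2A_3² = 298 ≥ 212 + 10 = 222, the angle opposite A_2A_3 is not acute, so the smallest enclosing circle has A_2A_3 as diameter.
Centre = midpoint of A_2A_3 = (7.5, -0.5), r² = 298/4 = 74.5.
Diameter = 2r = 2√(74.5) ≈ 17.263.

17.263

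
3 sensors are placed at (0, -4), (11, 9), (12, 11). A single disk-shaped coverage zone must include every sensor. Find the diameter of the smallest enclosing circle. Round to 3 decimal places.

19.209

Call the three points A, B, C in the order given.
Side lengths²: AB² = 290, AC² = 369, BC² = 5.
Since AC² = 369 ≥ 290 + 5 = 295, the angle opposite AC is not acute, so the smallest enclosing circle has AC as diameter.
Centre = midpoint of AC = (6, 3.5), r² = 369/4 = 92.25.
Diameter = 2r = 2√(92.25) ≈ 19.209.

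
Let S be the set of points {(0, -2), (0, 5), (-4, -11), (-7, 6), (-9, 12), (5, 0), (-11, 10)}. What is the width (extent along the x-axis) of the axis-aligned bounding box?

16

max x = 5, min x = -11, so width = 16.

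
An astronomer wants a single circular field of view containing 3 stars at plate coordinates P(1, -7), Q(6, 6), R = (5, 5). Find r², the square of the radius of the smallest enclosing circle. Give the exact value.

Side lengths²: PQ² = 194, PR² = 160, QR² = 2.
Since PQ² = 194 ≥ 160 + 2 = 162, the angle opposite PQ is not acute, so the smallest enclosing circle has PQ as diameter.
Centre = midpoint of PQ = (3.5, -0.5), r² = 194/4 = 48.5.

48.5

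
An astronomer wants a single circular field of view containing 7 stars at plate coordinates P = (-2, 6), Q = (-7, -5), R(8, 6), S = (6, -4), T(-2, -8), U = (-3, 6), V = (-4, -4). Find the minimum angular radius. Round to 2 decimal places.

The farthest pair is Q–R with squared distance 346. The circle on this segment as diameter has centre (0.5, 0.5) and r² = 346/4 = 86.5.
Check P: distance² to centre = 36.5 ≤ 86.5, so it lies inside.
All remaining points lie in this disk, and no smaller disk contains both endpoints, so this is the minimum enclosing circle.
r = √(86.5) ≈ 9.30.

9.30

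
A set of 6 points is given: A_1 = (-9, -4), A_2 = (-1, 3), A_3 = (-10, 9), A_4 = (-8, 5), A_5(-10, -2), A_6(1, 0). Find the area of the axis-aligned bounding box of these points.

143

x ranges over [-10, 1], width 11.
y ranges over [-4, 9], height 13.
Area = 11 × 13 = 143.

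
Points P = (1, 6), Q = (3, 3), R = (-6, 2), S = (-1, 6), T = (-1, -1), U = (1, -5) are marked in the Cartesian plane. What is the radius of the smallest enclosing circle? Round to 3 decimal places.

The minimum enclosing circle is determined by three boundary points: P, R, U.
Their circumcentre is (-0.5, 0.5) with r² = 32.5.
The farthest remaining point S is at distance² 30.5 ≤ 32.5.
r = √(32.5) ≈ 5.701.

5.701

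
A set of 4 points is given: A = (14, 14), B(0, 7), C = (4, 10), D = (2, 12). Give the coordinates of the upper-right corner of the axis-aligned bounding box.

x-range [0, 14], y-range [7, 14].
The upper-right corner is (14, 14).

(14, 14)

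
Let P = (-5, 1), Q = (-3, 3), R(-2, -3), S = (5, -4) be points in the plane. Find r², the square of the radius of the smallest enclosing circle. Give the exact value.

31.25

By Welzl's lemma the MEC is supported by two points (diametrically opposite) or three points (on a circumcircle).
The farthest pair is P–S with squared distance 125. The circle on this segment as diameter has centre (0, -1.5) and r² = 125/4 = 31.25.
Check Q: distance² to centre = 29.25 ≤ 31.25, so it lies inside.
All remaining points lie in this disk, and no smaller disk contains both endpoints, so this is the minimum enclosing circle.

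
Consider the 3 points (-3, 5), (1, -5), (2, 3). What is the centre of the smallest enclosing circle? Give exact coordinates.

(-1, 0)

Call the three points A, B, C in the order given.
Side lengths²: AB² = 116, AC² = 29, BC² = 65.
Since AB² = 116 ≥ 65 + 29 = 94, the angle opposite AB is not acute, so the smallest enclosing circle has AB as diameter.
Centre = midpoint of AB = (-1, 0), r² = 116/4 = 29.
Centre = (-1, 0).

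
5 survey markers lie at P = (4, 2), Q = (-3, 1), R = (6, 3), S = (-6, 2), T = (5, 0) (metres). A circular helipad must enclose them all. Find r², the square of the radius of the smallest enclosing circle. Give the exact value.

36.25

A smallest enclosing disk is always determined by at most three of the input points on its boundary.
The farthest pair is R–S with squared distance 145. The circle on this segment as diameter has centre (0, 2.5) and r² = 145/4 = 36.25.
Check P: distance² to centre = 16.25 ≤ 36.25, so it lies inside.
All remaining points lie in this disk, and no smaller disk contains both endpoints, so this is the minimum enclosing circle.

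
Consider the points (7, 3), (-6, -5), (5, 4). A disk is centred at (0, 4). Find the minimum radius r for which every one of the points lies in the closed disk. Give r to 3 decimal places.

10.817

The required radius is the distance from (0, 4) to the farthest point.
Squared distances: 50, 117, 25.
Maximum is 117, attained at (-6, -5).
r = √117 ≈ 10.817.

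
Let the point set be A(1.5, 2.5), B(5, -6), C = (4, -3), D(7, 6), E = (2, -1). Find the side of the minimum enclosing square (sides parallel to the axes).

The bounding box has width 5.5 and height 12.
An axis-aligned square enclosing the set must have side ≥ max(width, height).
So the minimum side is max(5.5, 12) = 12.

12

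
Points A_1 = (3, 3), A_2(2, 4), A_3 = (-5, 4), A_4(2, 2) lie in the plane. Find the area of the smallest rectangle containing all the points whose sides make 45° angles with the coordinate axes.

31.5

In coordinates u = x + y, v = x − y the rectangle is axis-aligned; the map (x,y)→(u,v) scales areas by 2.
u-values: 6, 6, -1, 4; range = 6 − (-1) = 7.
v-values: 0, -2, -9, 0; range = 0 − (-9) = 9.
Area = (7 × 9) / 2 = 31.5.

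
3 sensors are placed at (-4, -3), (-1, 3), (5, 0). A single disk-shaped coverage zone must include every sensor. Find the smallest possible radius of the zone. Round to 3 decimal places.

Call the three points A, B, C in the order given.
Side lengths²: AB² = 45, AC² = 90, BC² = 45.
Since AC² = 90 ≥ 45 + 45 = 90, the angle opposite AC is not acute, so the smallest enclosing circle has AC as diameter.
Centre = midpoint of AC = (0.5, -1.5), r² = 90/4 = 22.5.
r = √(22.5) ≈ 4.743.

4.743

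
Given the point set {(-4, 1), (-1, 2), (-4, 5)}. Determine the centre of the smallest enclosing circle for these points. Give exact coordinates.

(-3, 3)

Call the three points A, B, C in the order given.
Side lengths²: AB² = 10, AC² = 16, BC² = 18.
Since BC² = 18 < 16 + 10 = 26, the triangle is acute, so the smallest enclosing circle is the circumcircle.
Circumcentre = (-3, 3), r² = 5.
Centre = (-3, 3).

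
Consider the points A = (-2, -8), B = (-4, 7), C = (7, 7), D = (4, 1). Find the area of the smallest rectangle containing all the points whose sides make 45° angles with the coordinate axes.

204

In coordinates u = x + y, v = x − y the rectangle is axis-aligned; the map (x,y)→(u,v) scales areas by 2.
u-values: -10, 3, 14, 5; range = 14 − (-10) = 24.
v-values: 6, -11, 0, 3; range = 6 − (-11) = 17.
Area = (24 × 17) / 2 = 204.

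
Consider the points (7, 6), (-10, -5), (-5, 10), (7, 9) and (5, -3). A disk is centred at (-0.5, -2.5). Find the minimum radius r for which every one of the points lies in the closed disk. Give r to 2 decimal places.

13.73

The required radius is the distance from (-0.5, -2.5) to the farthest point.
Squared distances: 128.5, 96.5, 176.5, 188.5, 30.5.
Maximum is 188.5, attained at (7, 9).
r = √(188.5) ≈ 13.73.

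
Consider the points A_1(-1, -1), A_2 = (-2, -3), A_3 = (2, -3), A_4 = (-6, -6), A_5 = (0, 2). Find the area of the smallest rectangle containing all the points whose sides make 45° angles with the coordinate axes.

In coordinates u = x + y, v = x − y the rectangle is axis-aligned; the map (x,y)→(u,v) scales areas by 2.
u-values: -2, -5, -1, -12, 2; range = 2 − (-12) = 14.
v-values: 0, 1, 5, 0, -2; range = 5 − (-2) = 7.
Area = (14 × 7) / 2 = 49.

49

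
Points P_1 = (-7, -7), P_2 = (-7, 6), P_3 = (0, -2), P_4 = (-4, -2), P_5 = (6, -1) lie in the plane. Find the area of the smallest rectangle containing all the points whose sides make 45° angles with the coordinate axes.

190

In coordinates u = x + y, v = x − y the rectangle is axis-aligned; the map (x,y)→(u,v) scales areas by 2.
u-values: -14, -1, -2, -6, 5; range = 5 − (-14) = 19.
v-values: 0, -13, 2, -2, 7; range = 7 − (-13) = 20.
Area = (19 × 20) / 2 = 190.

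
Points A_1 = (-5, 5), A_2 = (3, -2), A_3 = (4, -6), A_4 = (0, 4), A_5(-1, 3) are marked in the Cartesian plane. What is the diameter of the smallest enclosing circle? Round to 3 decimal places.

The minimum enclosing circle of a finite set is fixed by two of the points (as a diameter) or three (as a circumcircle).
The farthest pair is A_1–A_3 with squared distance 202. The circle on this segment as diameter has centre (-0.5, -0.5) and r² = 202/4 = 50.5.
Check A_2: distance² to centre = 14.5 ≤ 50.5, so it lies inside.
All remaining points lie in this disk, and no smaller disk contains both endpoints, so this is the minimum enclosing circle.
Diameter = 2r = 2√(50.5) ≈ 14.213.

14.213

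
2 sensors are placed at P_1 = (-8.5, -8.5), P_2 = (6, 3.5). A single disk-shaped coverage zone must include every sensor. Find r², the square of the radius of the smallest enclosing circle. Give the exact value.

88.5625

The smallest circle enclosing two points has them as diameter endpoints.
Centre = midpoint = (-1.25, -2.5); r² = |P_1P_2|²/4 = 354.25/4 = 88.5625.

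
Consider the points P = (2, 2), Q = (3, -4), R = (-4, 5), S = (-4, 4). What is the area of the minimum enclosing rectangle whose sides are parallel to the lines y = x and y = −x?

In coordinates u = x + y, v = x − y the rectangle is axis-aligned; the map (x,y)→(u,v) scales areas by 2.
u-values: 4, -1, 1, 0; range = 4 − (-1) = 5.
v-values: 0, 7, -9, -8; range = 7 − (-9) = 16.
Area = (5 × 16) / 2 = 40.

40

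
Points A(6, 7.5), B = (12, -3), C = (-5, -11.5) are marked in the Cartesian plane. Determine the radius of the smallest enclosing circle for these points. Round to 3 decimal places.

Side lengths²: AB² = 146.25, AC² = 482, BC² = 361.25.
Since AC² = 482 < 361.25 + 146.25 = 507.5, the triangle is acute, so the smallest enclosing circle is the circumcircle.
Circumcentre = (37/36, -83/36), r² = 78325/648.
r = √(78325/648) ≈ 10.994.

10.994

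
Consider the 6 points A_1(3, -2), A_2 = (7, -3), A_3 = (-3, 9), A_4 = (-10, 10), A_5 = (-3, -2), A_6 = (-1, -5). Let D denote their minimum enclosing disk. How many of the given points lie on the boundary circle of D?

2

The minimum enclosing circle of a finite set is fixed by two of the points (as a diameter) or three (as a circumcircle).
The farthest pair is A_2–A_4 with squared distance 458. The circle on this segment as diameter has centre (-1.5, 3.5) and r² = 458/4 = 114.5.
Check A_1: distance² to centre = 50.5 ≤ 114.5, so it lies inside.
All remaining points lie in this disk, and no smaller disk contains both endpoints, so this is the minimum enclosing circle.
The points at distance exactly r from the centre are A_2, A_4 — 2 points.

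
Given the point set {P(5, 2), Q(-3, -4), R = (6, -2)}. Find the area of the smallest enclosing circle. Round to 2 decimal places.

Side lengths²: PQ² = 100, PR² = 17, QR² = 85.
Since PQ² = 100 < 85 + 17 = 102, the triangle is acute, so the smallest enclosing circle is the circumcircle.
Circumcentre = (41/38, -21/19), r² = 36125/1444.
Area = π·r² = π·36125/1444 ≈ 78.59.

78.59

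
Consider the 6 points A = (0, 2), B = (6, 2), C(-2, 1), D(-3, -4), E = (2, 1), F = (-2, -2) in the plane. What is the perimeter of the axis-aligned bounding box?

30

Width = max x − min x = 6 − (-3) = 9.
Height = max y − min y = 2 − (-4) = 6.
Perimeter = 2(9 + 6) = 30.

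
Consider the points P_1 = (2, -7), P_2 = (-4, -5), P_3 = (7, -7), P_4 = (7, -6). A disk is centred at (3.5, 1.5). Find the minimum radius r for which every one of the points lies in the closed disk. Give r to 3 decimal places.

The required radius is the distance from (3.5, 1.5) to the farthest point.
Squared distances: 74.5, 98.5, 84.5, 68.5.
Maximum is 98.5, attained at P_2.
r = √(98.5) ≈ 9.925.

9.925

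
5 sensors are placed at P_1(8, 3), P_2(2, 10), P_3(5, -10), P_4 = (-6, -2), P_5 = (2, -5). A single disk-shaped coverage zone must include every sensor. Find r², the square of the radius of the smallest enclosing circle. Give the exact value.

The minimum enclosing circle of a finite set is fixed by two of the points (as a diameter) or three (as a circumcircle).
The farthest pair is P_2–P_3 with squared distance 409. The circle on this segment as diameter has centre (3.5, 0) and r² = 409/4 = 102.25.
Check P_1: distance² to centre = 29.25 ≤ 102.25, so it lies inside.
All remaining points lie in this disk, and no smaller disk contains both endpoints, so this is the minimum enclosing circle.

102.25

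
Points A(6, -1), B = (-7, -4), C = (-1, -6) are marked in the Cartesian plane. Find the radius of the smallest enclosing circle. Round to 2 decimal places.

Side lengths²: AB² = 178, AC² = 74, BC² = 40.
Since AB² = 178 ≥ 74 + 40 = 114, the angle opposite AB is not acute, so the smallest enclosing circle has AB as diameter.
Centre = midpoint of AB = (-0.5, -2.5), r² = 178/4 = 44.5.
r = √(44.5) ≈ 6.67.

6.67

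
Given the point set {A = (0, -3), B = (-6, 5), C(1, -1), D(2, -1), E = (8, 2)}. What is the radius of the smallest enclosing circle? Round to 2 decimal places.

7.16

By Welzl's lemma the MEC is supported by two points (diametrically opposite) or three points (on a circumcircle).
The farthest pair is B–E with squared distance 205. The circle on this segment as diameter has centre (1, 3.5) and r² = 205/4 = 51.25.
Check A: distance² to centre = 43.25 ≤ 51.25, so it lies inside.
All remaining points lie in this disk, and no smaller disk contains both endpoints, so this is the minimum enclosing circle.
r = √(51.25) ≈ 7.16.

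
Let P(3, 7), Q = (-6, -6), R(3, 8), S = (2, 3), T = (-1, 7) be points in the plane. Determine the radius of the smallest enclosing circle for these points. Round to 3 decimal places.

8.322

A smallest enclosing disk is always determined by at most three of the input points on its boundary.
The farthest pair is Q–R with squared distance 277. The circle on this segment as diameter has centre (-1.5, 1) and r² = 277/4 = 69.25.
Check P: distance² to centre = 56.25 ≤ 69.25, so it lies inside.
All remaining points lie in this disk, and no smaller disk contains both endpoints, so this is the minimum enclosing circle.
r = √(69.25) ≈ 8.322.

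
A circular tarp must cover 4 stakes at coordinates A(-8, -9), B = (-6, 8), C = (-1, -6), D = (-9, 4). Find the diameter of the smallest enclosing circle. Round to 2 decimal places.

17.12

The farthest pair is A–B with squared distance 293. The circle on this segment as diameter has centre (-7, -0.5) and r² = 293/4 = 73.25.
Check C: distance² to centre = 66.25 ≤ 73.25, so it lies inside.
All remaining points lie in this disk, and no smaller disk contains both endpoints, so this is the minimum enclosing circle.
Diameter = 2r = 2√(73.25) ≈ 17.12.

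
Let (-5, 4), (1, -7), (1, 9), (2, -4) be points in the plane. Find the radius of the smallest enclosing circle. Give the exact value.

The minimum enclosing circle of a finite set is fixed by two of the points (as a diameter) or three (as a circumcircle).
The farthest pair is (1, -7)–(1, 9) with squared distance 256. The circle on this segment as diameter has centre (1, 1) and r² = 256/4 = 64.
Check (-5, 4): distance² to centre = 45 ≤ 64, so it lies inside.
All remaining points lie in this disk, and no smaller disk contains both endpoints, so this is the minimum enclosing circle.
r = √64 = 8.

8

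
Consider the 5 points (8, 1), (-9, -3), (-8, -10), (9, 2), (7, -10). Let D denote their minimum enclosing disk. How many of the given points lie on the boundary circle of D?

2

A smallest enclosing disk is always determined by at most three of the input points on its boundary.
The farthest pair is (-8, -10)–(9, 2) with squared distance 433. The circle on this segment as diameter has centre (0.5, -4) and r² = 433/4 = 108.25.
Check (8, 1): distance² to centre = 81.25 ≤ 108.25, so it lies inside.
All remaining points lie in this disk, and no smaller disk contains both endpoints, so this is the minimum enclosing circle.
The points at distance exactly r from the centre are (-8, -10), (9, 2) — 2 points.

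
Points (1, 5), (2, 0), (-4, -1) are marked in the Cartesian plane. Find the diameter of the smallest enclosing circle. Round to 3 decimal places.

7.814

Call the three points A, B, C in the order given.
Side lengths²: AB² = 26, AC² = 61, BC² = 37.
Since AC² = 61 < 37 + 26 = 63, the triangle is acute, so the smallest enclosing circle is the circumcircle.
Circumcentre = (-87/62, 119/62), r² = 29341/1922.
Diameter = 2r = 2√(29341/1922) ≈ 7.814.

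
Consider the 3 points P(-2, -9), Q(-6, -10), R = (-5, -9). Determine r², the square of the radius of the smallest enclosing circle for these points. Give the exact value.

Side lengths²: PQ² = 17, PR² = 9, QR² = 2.
Since PQ² = 17 ≥ 9 + 2 = 11, the angle opposite PQ is not acute, so the smallest enclosing circle has PQ as diameter.
Centre = midpoint of PQ = (-4, -9.5), r² = 17/4 = 4.25.

4.25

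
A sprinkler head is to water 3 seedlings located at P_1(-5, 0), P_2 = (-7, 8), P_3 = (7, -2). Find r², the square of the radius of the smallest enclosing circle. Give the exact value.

Side lengths²: P_1P_2² = 68, P_1P_3² = 148, P_2P_3² = 296.
Since P_2P_3² = 296 ≥ 148 + 68 = 216, the angle opposite P_2P_3 is not acute, so the smallest enclosing circle has P_2P_3 as diameter.
Centre = midpoint of P_2P_3 = (0, 3), r² = 296/4 = 74.

74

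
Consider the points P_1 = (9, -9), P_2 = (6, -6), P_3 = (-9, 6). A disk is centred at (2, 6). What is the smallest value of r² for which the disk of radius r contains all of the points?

274

The required radius is the distance from (2, 6) to the farthest point.
Squared distances: 274, 160, 121.
Maximum is 274, attained at P_1.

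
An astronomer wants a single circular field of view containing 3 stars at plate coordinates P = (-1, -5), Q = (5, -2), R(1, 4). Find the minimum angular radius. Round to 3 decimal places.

Side lengths²: PQ² = 45, PR² = 85, QR² = 52.
Since PR² = 85 < 52 + 45 = 97, the triangle is acute, so the smallest enclosing circle is the circumcircle.
Circumcentre = (0.5625, -0.625), r² = 21.58203125.
r = √(21.58203125) ≈ 4.646.

4.646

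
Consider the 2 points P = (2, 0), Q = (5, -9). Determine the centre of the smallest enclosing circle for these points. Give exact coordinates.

(3.5, -4.5)

The smallest circle enclosing two points has them as diameter endpoints.
Centre = midpoint = (3.5, -4.5); r² = |PQ|²/4 = 90/4 = 22.5.
Centre = (3.5, -4.5).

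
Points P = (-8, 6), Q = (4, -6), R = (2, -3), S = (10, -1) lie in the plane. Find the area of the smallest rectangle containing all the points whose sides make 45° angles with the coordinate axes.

137.5

In coordinates u = x + y, v = x − y the rectangle is axis-aligned; the map (x,y)→(u,v) scales areas by 2.
u-values: -2, -2, -1, 9; range = 9 − (-2) = 11.
v-values: -14, 10, 5, 11; range = 11 − (-14) = 25.
Area = (11 × 25) / 2 = 137.5.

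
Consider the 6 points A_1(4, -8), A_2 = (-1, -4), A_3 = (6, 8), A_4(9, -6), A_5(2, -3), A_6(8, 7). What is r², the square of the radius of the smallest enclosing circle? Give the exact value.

65

A smallest enclosing disk is always determined by at most three of the input points on its boundary.
The farthest pair is A_1–A_3 with squared distance 260. The circle on this segment as diameter has centre (5, 0) and r² = 260/4 = 65.
Check A_2: distance² to centre = 52 ≤ 65, so it lies inside.
All remaining points lie in this disk, and no smaller disk contains both endpoints, so this is the minimum enclosing circle.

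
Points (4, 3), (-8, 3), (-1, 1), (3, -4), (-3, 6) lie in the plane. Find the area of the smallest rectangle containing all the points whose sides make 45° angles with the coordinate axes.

In coordinates u = x + y, v = x − y the rectangle is axis-aligned; the map (x,y)→(u,v) scales areas by 2.
u-values: 7, -5, 0, -1, 3; range = 7 − (-5) = 12.
v-values: 1, -11, -2, 7, -9; range = 7 − (-11) = 18.
Area = (12 × 18) / 2 = 108.

108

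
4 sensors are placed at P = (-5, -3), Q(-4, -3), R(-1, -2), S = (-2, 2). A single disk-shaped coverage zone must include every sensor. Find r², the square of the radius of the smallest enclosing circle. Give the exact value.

The farthest pair is P–S with squared distance 34. The circle on this segment as diameter has centre (-3.5, -0.5) and r² = 34/4 = 8.5.
Check Q: distance² to centre = 6.5 ≤ 8.5, so it lies inside.
All remaining points lie in this disk, and no smaller disk contains both endpoints, so this is the minimum enclosing circle.

8.5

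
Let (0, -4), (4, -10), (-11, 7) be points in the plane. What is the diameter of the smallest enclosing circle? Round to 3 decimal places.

22.672

Call the three points A, B, C in the order given.
Side lengths²: AB² = 52, AC² = 242, BC² = 514.
Since BC² = 514 ≥ 242 + 52 = 294, the angle opposite BC is not acute, so the smallest enclosing circle has BC as diameter.
Centre = midpoint of BC = (-3.5, -1.5), r² = 514/4 = 128.5.
Diameter = 2r = 2√(128.5) ≈ 22.672.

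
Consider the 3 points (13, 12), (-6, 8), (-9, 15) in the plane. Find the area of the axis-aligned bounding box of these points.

x ranges over [-9, 13], width 22.
y ranges over [8, 15], height 7.
Area = 22 × 7 = 154.

154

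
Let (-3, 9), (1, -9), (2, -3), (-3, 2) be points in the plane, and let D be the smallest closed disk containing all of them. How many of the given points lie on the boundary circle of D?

2

The minimum enclosing circle of a finite set is fixed by two of the points (as a diameter) or three (as a circumcircle).
The farthest pair is (-3, 9)–(1, -9) with squared distance 340. The circle on this segment as diameter has centre (-1, 0) and r² = 340/4 = 85.
Check (2, -3): distance² to centre = 18 ≤ 85, so it lies inside.
All remaining points lie in this disk, and no smaller disk contains both endpoints, so this is the minimum enclosing circle.
The points at distance exactly r from the centre are (-3, 9), (1, -9) — 2 points.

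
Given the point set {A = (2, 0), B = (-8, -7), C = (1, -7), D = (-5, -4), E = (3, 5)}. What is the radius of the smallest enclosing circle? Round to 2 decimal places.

The farthest pair is B–E with squared distance 265. The circle on this segment as diameter has centre (-2.5, -1) and r² = 265/4 = 66.25.
Check A: distance² to centre = 21.25 ≤ 66.25, so it lies inside.
All remaining points lie in this disk, and no smaller disk contains both endpoints, so this is the minimum enclosing circle.
r = √(66.25) ≈ 8.14.

8.14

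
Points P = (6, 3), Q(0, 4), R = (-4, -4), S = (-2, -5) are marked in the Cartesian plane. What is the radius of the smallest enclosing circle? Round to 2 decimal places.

6.10

A smallest enclosing disk is always determined by at most three of the input points on its boundary.
The farthest pair is P–R with squared distance 149. The circle on this segment as diameter has centre (1, -0.5) and r² = 149/4 = 37.25.
Check Q: distance² to centre = 21.25 ≤ 37.25, so it lies inside.
All remaining points lie in this disk, and no smaller disk contains both endpoints, so this is the minimum enclosing circle.
r = √(37.25) ≈ 6.10.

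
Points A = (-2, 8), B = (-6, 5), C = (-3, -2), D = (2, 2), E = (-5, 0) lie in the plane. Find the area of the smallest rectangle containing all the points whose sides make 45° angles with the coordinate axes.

In coordinates u = x + y, v = x − y the rectangle is axis-aligned; the map (x,y)→(u,v) scales areas by 2.
u-values: 6, -1, -5, 4, -5; range = 6 − (-5) = 11.
v-values: -10, -11, -1, 0, -5; range = 0 − (-11) = 11.
Area = (11 × 11) / 2 = 60.5.

60.5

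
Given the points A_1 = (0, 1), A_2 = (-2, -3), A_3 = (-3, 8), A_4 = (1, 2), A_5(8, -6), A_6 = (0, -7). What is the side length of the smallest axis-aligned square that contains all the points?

The bounding box has width 11 and height 15.
An axis-aligned square enclosing the set must have side ≥ max(width, height).
So the minimum side is max(11, 15) = 15.

15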